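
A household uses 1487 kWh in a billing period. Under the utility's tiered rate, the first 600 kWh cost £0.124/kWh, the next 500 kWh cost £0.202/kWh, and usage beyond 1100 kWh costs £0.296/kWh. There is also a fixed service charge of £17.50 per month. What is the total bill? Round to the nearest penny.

First 600 kWh × £0.124 = £74.40
Next 500 kWh × £0.202 = £101.00
Remaining 387 kWh × £0.296 = £114.55
Energy charge = £289.95; + service £17.50 = £307.45

£307.45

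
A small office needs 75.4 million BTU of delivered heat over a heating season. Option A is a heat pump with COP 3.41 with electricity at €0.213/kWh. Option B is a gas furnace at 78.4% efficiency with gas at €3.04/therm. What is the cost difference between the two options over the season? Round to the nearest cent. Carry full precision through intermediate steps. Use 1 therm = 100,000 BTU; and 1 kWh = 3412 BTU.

Heat load = 75.4 × 10⁶ BTU = 75,400,000 BTU
Gas: input = 75,400,000 / 0.784 = 96,173,469 BTU = 961.7 therm → 961.7 × €3.04 = €2,923.67
Heat pump: 75,400,000 BTU / 3412 = 22,100 kWh heat; / 3.41 = 6,480 kWh in → × €0.213 = €1,380.34
Difference = |€2,923.67 − €1,380.34| = €1,543.33

€1543.33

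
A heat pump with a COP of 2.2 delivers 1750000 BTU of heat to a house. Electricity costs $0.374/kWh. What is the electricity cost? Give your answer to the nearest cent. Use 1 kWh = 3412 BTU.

$87.19

Heat delivered = 1,750,000 BTU / 3412 = 512.9 kWh
Electrical input = 512.9 kWh / 2.2 = 233.1 kWh
Cost = 233.1 × $0.374/kWh = $87.19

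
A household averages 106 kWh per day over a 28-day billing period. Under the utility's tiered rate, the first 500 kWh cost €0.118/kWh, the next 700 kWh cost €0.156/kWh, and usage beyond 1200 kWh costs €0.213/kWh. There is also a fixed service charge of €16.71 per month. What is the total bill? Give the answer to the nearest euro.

€561

Usage = 106 kWh/day × 28 days = 2968 kWh
First 500 kWh × €0.118 = €59.00
Next 700 kWh × €0.156 = €109.20
Remaining 1768 kWh × €0.213 = €376.58
Energy charge = €544.78; + service €16.71 = €561.49 ≈ €561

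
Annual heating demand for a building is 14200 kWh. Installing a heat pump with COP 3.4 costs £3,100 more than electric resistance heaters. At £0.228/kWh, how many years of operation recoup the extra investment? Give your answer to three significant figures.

Resistance: 14200 kWh × £0.228 = £3,237.60/yr
Heat pump: 14200 / 3.4 = 4176 kWh in → × £0.228 = £952.24/yr
Annual savings = £2,285.36
Payback = £3,100 / £2,285.36 = 1.36 years

1.36 years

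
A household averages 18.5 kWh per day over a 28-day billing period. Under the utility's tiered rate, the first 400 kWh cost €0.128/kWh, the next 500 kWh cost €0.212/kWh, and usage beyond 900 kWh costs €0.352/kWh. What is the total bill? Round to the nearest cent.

€76.22

Usage = 18.5 kWh/day × 28 days = 518 kWh
First 400 kWh × €0.128 = €51.20
Next 118 kWh × €0.212 = €25.02
Remaining tier: 0 kWh (not reached)
Total = €76.22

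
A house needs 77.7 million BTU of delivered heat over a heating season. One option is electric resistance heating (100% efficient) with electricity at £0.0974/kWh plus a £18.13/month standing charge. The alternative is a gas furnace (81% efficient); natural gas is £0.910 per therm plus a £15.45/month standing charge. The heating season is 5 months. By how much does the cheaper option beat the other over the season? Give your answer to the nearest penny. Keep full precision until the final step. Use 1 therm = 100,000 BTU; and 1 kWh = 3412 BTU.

Heat load = 77.7 × 10⁶ BTU = 77,700,000 BTU
Gas: input = 77,700,000 / 0.81 = 95,925,926 BTU = 959.3 therm → 959.3 × £0.910 = £872.93; + 5 × £15.45 standing = £950.18
Electric: 77,700,000 BTU / 3412 = 22,770 kWh → × £0.0974 = £2,218.05; + 5 × £18.13 standing = £2,308.70
Difference = |£950.18 − £2,308.70| = £1,358.52

£1358.52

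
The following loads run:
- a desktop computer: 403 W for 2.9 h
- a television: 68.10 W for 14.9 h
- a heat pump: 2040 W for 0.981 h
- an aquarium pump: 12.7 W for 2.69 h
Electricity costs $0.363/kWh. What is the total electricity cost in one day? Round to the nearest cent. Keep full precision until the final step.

$1.53

desktop computer: 403 W × 2.9 h = 1,169 Wh = 1.169 kWh
television: 68.10 W × 14.9 h = 1,015 Wh = 1.015 kWh
heat pump: 2040 W × 0.981 h = 2,001 Wh = 2.001 kWh
aquarium pump: 12.7 W × 2.69 h = 34 Wh = 0.03416 kWh
Total energy = 1.169 + 1.015 + 2.001 + 0.03416 = 4.219 kWh
Cost = 4.219 kWh × $0.363 = $1.53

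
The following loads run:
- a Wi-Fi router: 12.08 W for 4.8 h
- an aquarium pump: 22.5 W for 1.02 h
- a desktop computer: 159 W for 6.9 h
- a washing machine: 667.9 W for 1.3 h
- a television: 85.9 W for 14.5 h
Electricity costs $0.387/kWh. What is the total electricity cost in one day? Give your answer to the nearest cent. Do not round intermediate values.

$1.27

Wi-Fi router: 12.08 W × 4.8 h = 58 Wh = 0.05798 kWh
aquarium pump: 22.5 W × 1.02 h = 23 Wh = 0.02295 kWh
desktop computer: 159 W × 6.9 h = 1,097 Wh = 1.097 kWh
washing machine: 667.9 W × 1.3 h = 868 Wh = 0.8683 kWh
television: 85.9 W × 14.5 h = 1,246 Wh = 1.246 kWh
Total energy = 0.05798 + 0.02295 + 1.097 + 0.8683 + 1.246 = 3.292 kWh
Cost = 3.292 kWh × $0.387 = $1.27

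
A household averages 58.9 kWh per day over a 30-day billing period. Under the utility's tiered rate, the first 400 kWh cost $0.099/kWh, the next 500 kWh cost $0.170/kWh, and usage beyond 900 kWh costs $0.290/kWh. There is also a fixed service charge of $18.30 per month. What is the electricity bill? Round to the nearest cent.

$394.33

Usage = 58.9 kWh/day × 30 days = 1767 kWh
First 400 kWh × $0.099 = $39.60
Next 500 kWh × $0.170 = $85.00
Remaining 867 kWh × $0.290 = $251.43
Energy charge = $376.03; + service $18.30 = $394.33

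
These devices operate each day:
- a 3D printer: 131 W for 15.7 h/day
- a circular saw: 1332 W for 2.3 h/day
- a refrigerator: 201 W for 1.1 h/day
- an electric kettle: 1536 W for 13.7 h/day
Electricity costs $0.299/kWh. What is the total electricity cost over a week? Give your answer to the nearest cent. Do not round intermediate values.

$55.22

3D printer: 131 W × 15.7 h × 7 d = 14,397 Wh = 14.4 kWh
circular saw: 1332 W × 2.3 h × 7 d = 21,445 Wh = 21.45 kWh
refrigerator: 201 W × 1.1 h × 7 d = 1,548 Wh = 1.548 kWh
electric kettle: 1536 W × 13.7 h × 7 d = 147,302 Wh = 147.3 kWh
Total energy = 14.4 + 21.45 + 1.548 + 147.3 = 184.7 kWh
Cost = 184.7 kWh × $0.299 = $55.22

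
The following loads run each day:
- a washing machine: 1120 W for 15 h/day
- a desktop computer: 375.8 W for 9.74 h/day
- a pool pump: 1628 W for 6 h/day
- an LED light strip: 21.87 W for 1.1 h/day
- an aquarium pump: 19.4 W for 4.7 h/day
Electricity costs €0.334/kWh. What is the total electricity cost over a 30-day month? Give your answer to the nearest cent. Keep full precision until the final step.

washing machine: 1120 W × 15 h × 30 d = 504,000 Wh = 504 kWh
desktop computer: 375.8 W × 9.74 h × 30 d = 109,809 Wh = 109.8 kWh
pool pump: 1628 W × 6 h × 30 d = 293,040 Wh = 293 kWh
LED light strip: 21.87 W × 1.1 h × 30 d = 722 Wh = 0.7217 kWh
aquarium pump: 19.4 W × 4.7 h × 30 d = 2,735 Wh = 2.735 kWh
Total energy = 504 + 109.8 + 293 + 0.7217 + 2.735 = 910.3 kWh
Cost = 910.3 kWh × €0.334 = €304.04

€304.04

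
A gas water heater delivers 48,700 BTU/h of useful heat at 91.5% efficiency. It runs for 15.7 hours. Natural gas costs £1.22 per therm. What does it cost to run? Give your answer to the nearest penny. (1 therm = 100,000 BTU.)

Heat delivered = 48,700 BTU/h × 15.7 h = 764,590 BTU
Gas input = 764,590 / 0.915 = 835,617 BTU
= 835,617 / 100,000 = 8.356 therm
Cost = 8.356 × £1.22/therm = £10.19

£10.19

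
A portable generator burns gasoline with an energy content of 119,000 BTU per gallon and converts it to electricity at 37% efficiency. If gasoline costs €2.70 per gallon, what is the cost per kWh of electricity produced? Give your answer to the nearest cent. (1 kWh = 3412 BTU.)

Electrical output per gallon = 119,000 BTU × 0.37 / 3412 BTU/kWh = 12.9 kWh
Cost per kWh = €2.70 / 12.9 kWh = €0.209

€0.21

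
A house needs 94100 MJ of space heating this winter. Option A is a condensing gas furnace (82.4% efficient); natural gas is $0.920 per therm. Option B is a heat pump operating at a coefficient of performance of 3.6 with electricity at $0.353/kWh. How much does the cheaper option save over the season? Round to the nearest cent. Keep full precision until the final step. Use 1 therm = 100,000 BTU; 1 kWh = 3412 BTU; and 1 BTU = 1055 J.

Heat load = 94100 MJ = 94,100,000,000 J / 1055 = 89,194,313 BTU
Gas: input = 89,194,313 / 0.824 = 108,245,525 BTU = 1,082 therm → 1,082 × $0.920 = $995.86
Heat pump: 89,194,313 BTU / 3412 = 26,140 kWh heat; / 3.6 = 7,261 kWh in → × $0.353 = $2,563.31
Difference = |$995.86 − $2,563.31| = $1,567.45

$1567.45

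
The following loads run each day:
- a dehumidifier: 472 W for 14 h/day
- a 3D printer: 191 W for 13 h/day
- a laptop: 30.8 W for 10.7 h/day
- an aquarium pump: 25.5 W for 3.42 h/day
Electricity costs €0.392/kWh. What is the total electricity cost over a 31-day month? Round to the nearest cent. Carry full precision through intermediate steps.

€115.54

dehumidifier: 472 W × 14 h × 31 d = 204,848 Wh = 204.8 kWh
3D printer: 191 W × 13 h × 31 d = 76,973 Wh = 76.97 kWh
laptop: 30.8 W × 10.7 h × 31 d = 10,216 Wh = 10.22 kWh
aquarium pump: 25.5 W × 3.42 h × 31 d = 2,704 Wh = 2.704 kWh
Total energy = 204.8 + 76.97 + 10.22 + 2.704 = 294.7 kWh
Cost = 294.7 kWh × €0.392 = €115.54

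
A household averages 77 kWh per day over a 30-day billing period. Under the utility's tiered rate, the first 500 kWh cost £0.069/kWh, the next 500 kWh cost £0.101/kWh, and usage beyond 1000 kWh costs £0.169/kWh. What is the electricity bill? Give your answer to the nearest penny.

£306.39

Usage = 77 kWh/day × 30 days = 2310 kWh
First 500 kWh × £0.069 = £34.50
Next 500 kWh × £0.101 = £50.50
Remaining 1310 kWh × £0.169 = £221.39
Total = £306.39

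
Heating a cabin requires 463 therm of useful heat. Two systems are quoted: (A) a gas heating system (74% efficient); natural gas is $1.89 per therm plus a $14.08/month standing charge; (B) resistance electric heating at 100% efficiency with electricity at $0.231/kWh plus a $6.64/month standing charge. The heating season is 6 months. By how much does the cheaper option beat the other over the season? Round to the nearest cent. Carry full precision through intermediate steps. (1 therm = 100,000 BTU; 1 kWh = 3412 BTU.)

$1907.45

Heat load = 463 therm × 100,000 = 46,300,000 BTU
Gas: input = 46,300,000 / 0.74 = 62,567,568 BTU = 625.7 therm → 625.7 × $1.89 = $1,182.53; + 6 × $14.08 standing = $1,267.01
Electric: 46,300,000 BTU / 3412 = 13,570 kWh → × $0.231 = $3,134.61; + 6 × $6.64 standing = $3,174.45
Difference = |$1,267.01 − $3,174.45| = $1,907.45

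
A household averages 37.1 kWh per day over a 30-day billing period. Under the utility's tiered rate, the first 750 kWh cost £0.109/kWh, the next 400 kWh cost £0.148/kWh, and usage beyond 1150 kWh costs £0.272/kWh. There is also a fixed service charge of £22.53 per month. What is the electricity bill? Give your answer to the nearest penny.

Usage = 37.1 kWh/day × 30 days = 1113 kWh
First 750 kWh × £0.109 = £81.75
Next 363 kWh × £0.148 = £53.72
Remaining tier: 0 kWh (not reached)
Energy charge = £135.47; + service £22.53 = £158.00

£158.00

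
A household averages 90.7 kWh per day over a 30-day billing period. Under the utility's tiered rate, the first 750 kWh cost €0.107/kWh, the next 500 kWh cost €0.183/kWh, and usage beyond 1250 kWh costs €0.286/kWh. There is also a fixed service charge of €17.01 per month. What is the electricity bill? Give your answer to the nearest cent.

€609.47

Usage = 90.7 kWh/day × 30 days = 2721 kWh
First 750 kWh × €0.107 = €80.25
Next 500 kWh × €0.183 = €91.50
Remaining 1471 kWh × €0.286 = €420.71
Energy charge = €592.46; + service €17.01 = €609.47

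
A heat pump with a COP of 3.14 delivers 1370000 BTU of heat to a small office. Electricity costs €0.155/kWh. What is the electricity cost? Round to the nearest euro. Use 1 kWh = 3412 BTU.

€20

Heat delivered = 1,370,000 BTU / 3412 = 401.5 kWh
Electrical input = 401.5 kWh / 3.14 = 127.9 kWh
Cost = 127.9 × €0.155/kWh = €19.82 ≈ €20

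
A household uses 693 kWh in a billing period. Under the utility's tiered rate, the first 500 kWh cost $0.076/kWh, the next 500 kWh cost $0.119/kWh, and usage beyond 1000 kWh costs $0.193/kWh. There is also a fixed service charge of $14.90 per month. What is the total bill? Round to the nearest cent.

$75.87

First 500 kWh × $0.076 = $38.00
Next 193 kWh × $0.119 = $22.97
Remaining tier: 0 kWh (not reached)
Energy charge = $60.97; + service $14.90 = $75.87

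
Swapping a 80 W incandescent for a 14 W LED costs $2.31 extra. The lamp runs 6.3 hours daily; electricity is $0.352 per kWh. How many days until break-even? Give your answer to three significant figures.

Power saved = 80 − 14 = 66 W
Daily energy saved = 66 W × 6.3 h = 415.8 Wh = 0.4158 kWh
Daily savings = 0.4158 × $0.352 = $0.1464
Payback = $2.31 / $0.1464 per day = 15.78 days

15.8 days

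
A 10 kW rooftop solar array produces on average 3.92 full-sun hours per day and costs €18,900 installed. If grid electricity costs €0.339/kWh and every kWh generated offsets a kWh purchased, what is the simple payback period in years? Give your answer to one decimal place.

3.9 years

Daily generation = 10 kW × 3.92 h = 39.2 kWh
Annual generation = 39.2 × 365 = 14308 kWh
Annual savings = 14308 × €0.339 = €4,850.41
Payback = €18,900 / €4,850.41 = 3.9 years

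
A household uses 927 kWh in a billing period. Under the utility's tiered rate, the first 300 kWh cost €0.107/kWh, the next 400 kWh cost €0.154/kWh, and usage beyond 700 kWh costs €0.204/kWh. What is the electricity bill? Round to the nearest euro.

First 300 kWh × €0.107 = €32.10
Next 400 kWh × €0.154 = €61.60
Remaining 227 kWh × €0.204 = €46.31
Total = €140.01 ≈ €140

€140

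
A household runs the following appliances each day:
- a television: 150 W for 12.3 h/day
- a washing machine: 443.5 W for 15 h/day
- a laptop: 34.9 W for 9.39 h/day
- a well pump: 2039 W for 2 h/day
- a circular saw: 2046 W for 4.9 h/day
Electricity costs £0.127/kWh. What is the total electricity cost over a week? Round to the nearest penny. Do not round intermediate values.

£20.38

television: 150 W × 12.3 h × 7 d = 12,915 Wh = 12.91 kWh
washing machine: 443.5 W × 15 h × 7 d = 46,568 Wh = 46.57 kWh
laptop: 34.9 W × 9.39 h × 7 d = 2,294 Wh = 2.294 kWh
well pump: 2039 W × 2 h × 7 d = 28,546 Wh = 28.55 kWh
circular saw: 2046 W × 4.9 h × 7 d = 70,178 Wh = 70.18 kWh
Total energy = 12.91 + 46.57 + 2.294 + 28.55 + 70.18 = 160.5 kWh
Cost = 160.5 kWh × £0.127 = £20.38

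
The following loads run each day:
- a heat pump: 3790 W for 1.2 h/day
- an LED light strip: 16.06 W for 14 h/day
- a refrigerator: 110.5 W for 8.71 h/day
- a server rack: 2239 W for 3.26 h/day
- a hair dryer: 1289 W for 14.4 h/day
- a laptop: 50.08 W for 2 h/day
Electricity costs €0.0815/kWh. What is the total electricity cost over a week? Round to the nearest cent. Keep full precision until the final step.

€18.08

heat pump: 3790 W × 1.2 h × 7 d = 31,836 Wh = 31.84 kWh
LED light strip: 16.06 W × 14 h × 7 d = 1,574 Wh = 1.574 kWh
refrigerator: 110.5 W × 8.71 h × 7 d = 6,737 Wh = 6.737 kWh
server rack: 2239 W × 3.26 h × 7 d = 51,094 Wh = 51.09 kWh
hair dryer: 1289 W × 14.4 h × 7 d = 129,931 Wh = 129.9 kWh
laptop: 50.08 W × 2 h × 7 d = 701 Wh = 0.7011 kWh
Total energy = 31.84 + 1.574 + 6.737 + 51.09 + 129.9 + 0.7011 = 221.9 kWh
Cost = 221.9 kWh × €0.0815 = €18.08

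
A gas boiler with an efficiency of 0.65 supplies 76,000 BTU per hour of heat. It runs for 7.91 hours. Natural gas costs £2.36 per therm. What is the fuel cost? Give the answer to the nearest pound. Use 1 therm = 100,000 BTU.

Heat delivered = 76,000 BTU/h × 7.91 h = 601,160 BTU
Gas input = 601,160 / 0.65 = 924,862 BTU
= 924,862 / 100,000 = 9.249 therm
Cost = 9.249 × £2.36/therm = £21.83 ≈ £22

£22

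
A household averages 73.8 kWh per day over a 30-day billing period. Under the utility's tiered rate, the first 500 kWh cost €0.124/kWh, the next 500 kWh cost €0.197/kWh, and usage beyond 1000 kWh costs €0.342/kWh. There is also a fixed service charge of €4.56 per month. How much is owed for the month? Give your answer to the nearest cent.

€580.25

Usage = 73.8 kWh/day × 30 days = 2214 kWh
First 500 kWh × €0.124 = €62.00
Next 500 kWh × €0.197 = €98.50
Remaining 1214 kWh × €0.342 = €415.19
Energy charge = €575.69; + service €4.56 = €580.25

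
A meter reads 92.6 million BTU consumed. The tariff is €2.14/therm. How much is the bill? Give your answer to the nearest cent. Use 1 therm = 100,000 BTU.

€1981.64

92.6 million BTU × (10 therm/million BTU) = 926 therm
Cost = 926 therm × €2.14/therm = €1,981.64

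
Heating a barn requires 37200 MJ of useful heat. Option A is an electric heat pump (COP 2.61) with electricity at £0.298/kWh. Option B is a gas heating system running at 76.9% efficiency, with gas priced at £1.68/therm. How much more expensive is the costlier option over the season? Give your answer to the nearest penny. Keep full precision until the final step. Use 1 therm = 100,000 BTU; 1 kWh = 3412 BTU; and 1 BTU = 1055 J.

Heat load = 37200 MJ = 37,200,000,000 J / 1055 = 35,260,664 BTU
Gas: input = 35,260,664 / 0.769 = 45,852,618 BTU = 458.5 therm → 458.5 × £1.68 = £770.32
Heat pump: 35,260,664 BTU / 3412 = 10,330 kWh heat; / 2.61 = 3,960 kWh in → × £0.298 = £1,179.93
Difference = |£770.32 − £1,179.93| = £409.61

£409.61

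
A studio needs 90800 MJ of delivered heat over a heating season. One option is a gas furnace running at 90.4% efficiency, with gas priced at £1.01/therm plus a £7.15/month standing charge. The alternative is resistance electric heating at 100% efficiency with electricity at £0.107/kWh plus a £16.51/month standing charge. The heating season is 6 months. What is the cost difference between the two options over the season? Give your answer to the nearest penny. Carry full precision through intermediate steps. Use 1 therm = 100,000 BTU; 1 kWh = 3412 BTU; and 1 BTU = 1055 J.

Heat load = 90800 MJ = 90,800,000,000 J / 1055 = 86,066,351 BTU
Gas: input = 86,066,351 / 0.904 = 95,206,140 BTU = 952.1 therm → 952.1 × £1.01 = £961.58; + 6 × £7.15 standing = £1,004.48
Electric: 86,066,351 BTU / 3412 = 25,220 kWh → × £0.107 = £2,699.03; + 6 × £16.51 standing = £2,798.09
Difference = |£1,004.48 − £2,798.09| = £1,793.61

£1793.61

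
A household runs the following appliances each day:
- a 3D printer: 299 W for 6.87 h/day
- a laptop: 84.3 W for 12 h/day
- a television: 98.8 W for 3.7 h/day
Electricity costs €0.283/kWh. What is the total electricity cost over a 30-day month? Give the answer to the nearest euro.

€29

3D printer: 299 W × 6.87 h × 30 d = 61,624 Wh = 61.62 kWh
laptop: 84.3 W × 12 h × 30 d = 30,348 Wh = 30.35 kWh
television: 98.8 W × 3.7 h × 30 d = 10,967 Wh = 10.97 kWh
Total energy = 61.62 + 30.35 + 10.97 = 102.9 kWh
Cost = 102.9 kWh × €0.283 = €29.13 ≈ €29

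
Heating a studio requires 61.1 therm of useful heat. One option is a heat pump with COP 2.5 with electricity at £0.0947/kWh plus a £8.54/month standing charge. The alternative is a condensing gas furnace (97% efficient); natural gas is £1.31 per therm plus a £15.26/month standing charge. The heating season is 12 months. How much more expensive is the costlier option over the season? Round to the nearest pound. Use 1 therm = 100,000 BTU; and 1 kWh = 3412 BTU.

Heat load = 61.1 therm × 100,000 = 6,110,000 BTU
Gas: input = 6,110,000 / 0.97 = 6,298,969 BTU = 62.99 therm → 62.99 × £1.31 = £82.52; + 12 × £15.26 standing = £265.64
Heat pump: 6,110,000 BTU / 3412 = 1,791 kWh heat; / 2.5 = 716.3 kWh in → × £0.0947 = £67.83; + 12 × £8.54 standing = £170.31
Difference = |£265.64 − £170.31| = £95.32 ≈ £95

£95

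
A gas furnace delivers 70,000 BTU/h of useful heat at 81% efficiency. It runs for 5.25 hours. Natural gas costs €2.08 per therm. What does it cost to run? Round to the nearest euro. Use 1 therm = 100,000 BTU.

€9

Heat delivered = 70,000 BTU/h × 5.25 h = 367,500 BTU
Gas input = 367,500 / 0.81 = 453,704 BTU
= 453,704 / 100,000 = 4.537 therm
Cost = 4.537 × €2.08/therm = €9.44 ≈ €9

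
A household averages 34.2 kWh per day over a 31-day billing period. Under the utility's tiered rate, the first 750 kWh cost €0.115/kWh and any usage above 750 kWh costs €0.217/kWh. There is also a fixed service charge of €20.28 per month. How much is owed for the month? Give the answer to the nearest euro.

€174

Usage = 34.2 kWh/day × 31 days = 1060.2 kWh
First 750 kWh × €0.115 = €86.25
Remaining 310.2 kWh × €0.217 = €67.31
Energy charge = €153.56; + service €20.28 = €173.84 ≈ €174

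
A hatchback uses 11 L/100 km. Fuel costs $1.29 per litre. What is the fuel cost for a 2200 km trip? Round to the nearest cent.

Fuel = 11 L/100 km × 2200 km / 100 = 242 L
Cost = 242 L × $1.29/L = $312.18

$312.18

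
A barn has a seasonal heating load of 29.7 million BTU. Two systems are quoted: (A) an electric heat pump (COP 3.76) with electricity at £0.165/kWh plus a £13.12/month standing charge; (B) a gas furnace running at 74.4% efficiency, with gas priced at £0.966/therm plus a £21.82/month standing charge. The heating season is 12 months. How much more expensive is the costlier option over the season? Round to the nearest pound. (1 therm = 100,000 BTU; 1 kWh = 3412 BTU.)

Heat load = 29.7 × 10⁶ BTU = 29,700,000 BTU
Gas: input = 29,700,000 / 0.744 = 39,919,355 BTU = 399.2 therm → 399.2 × £0.966 = £385.62; + 12 × £21.82 standing = £647.46
Heat pump: 29,700,000 BTU / 3412 = 8,705 kWh heat; / 3.76 = 2,315 kWh in → × £0.165 = £381.98; + 12 × £13.12 standing = £539.42
Difference = |£647.46 − £539.42| = £108.04 ≈ £108

£108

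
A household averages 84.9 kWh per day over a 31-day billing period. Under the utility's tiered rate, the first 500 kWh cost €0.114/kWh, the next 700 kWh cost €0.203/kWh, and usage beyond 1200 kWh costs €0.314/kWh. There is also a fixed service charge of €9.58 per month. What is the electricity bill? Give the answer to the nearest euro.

Usage = 84.9 kWh/day × 31 days = 2631.9 kWh
First 500 kWh × €0.114 = €57.00
Next 700 kWh × €0.203 = €142.10
Remaining 1431.9 kWh × €0.314 = €449.62
Energy charge = €648.72; + service €9.58 = €658.30 ≈ €658

€658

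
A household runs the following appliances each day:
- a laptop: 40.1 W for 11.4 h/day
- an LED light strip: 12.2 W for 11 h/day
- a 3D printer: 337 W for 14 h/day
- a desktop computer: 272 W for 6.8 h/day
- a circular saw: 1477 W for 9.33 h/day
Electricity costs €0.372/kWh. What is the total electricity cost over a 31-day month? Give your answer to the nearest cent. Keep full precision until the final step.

laptop: 40.1 W × 11.4 h × 31 d = 14,171 Wh = 14.17 kWh
LED light strip: 12.2 W × 11 h × 31 d = 4,160 Wh = 4.16 kWh
3D printer: 337 W × 14 h × 31 d = 146,258 Wh = 146.3 kWh
desktop computer: 272 W × 6.8 h × 31 d = 57,338 Wh = 57.34 kWh
circular saw: 1477 W × 9.33 h × 31 d = 427,193 Wh = 427.2 kWh
Total energy = 14.17 + 4.16 + 146.3 + 57.34 + 427.2 = 649.1 kWh
Cost = 649.1 kWh × €0.372 = €241.47

€241.47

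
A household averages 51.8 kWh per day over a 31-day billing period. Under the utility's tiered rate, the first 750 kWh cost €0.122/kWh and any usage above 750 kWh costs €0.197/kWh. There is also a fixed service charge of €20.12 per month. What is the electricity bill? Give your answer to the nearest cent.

€280.21

Usage = 51.8 kWh/day × 31 days = 1605.8 kWh
First 750 kWh × €0.122 = €91.50
Remaining 855.8 kWh × €0.197 = €168.59
Energy charge = €260.09; + service €20.12 = €280.21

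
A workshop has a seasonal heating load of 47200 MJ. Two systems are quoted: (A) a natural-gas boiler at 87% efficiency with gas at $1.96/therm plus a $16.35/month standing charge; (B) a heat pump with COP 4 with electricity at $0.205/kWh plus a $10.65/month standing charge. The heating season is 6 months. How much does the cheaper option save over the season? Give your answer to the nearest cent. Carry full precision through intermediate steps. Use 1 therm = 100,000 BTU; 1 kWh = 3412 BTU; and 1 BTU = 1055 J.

$370.11

Heat load = 47200 MJ = 47,200,000,000 J / 1055 = 44,739,336 BTU
Gas: input = 44,739,336 / 0.87 = 51,424,525 BTU = 514.2 therm → 514.2 × $1.96 = $1,007.92; + 6 × $16.35 standing = $1,106.02
Heat pump: 44,739,336 BTU / 3412 = 13,110 kWh heat; / 4 = 3,278 kWh in → × $0.205 = $672.01; + 6 × $10.65 standing = $735.91
Difference = |$1,106.02 − $735.91| = $370.11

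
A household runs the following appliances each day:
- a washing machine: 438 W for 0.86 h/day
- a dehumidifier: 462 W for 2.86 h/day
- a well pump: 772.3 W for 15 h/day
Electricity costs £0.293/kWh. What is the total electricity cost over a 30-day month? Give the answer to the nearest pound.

washing machine: 438 W × 0.86 h × 30 d = 11,300 Wh = 11.3 kWh
dehumidifier: 462 W × 2.86 h × 30 d = 39,640 Wh = 39.64 kWh
well pump: 772.3 W × 15 h × 30 d = 347,535 Wh = 347.5 kWh
Total energy = 11.3 + 39.64 + 347.5 = 398.5 kWh
Cost = 398.5 kWh × £0.293 = £116.75 ≈ £117

£117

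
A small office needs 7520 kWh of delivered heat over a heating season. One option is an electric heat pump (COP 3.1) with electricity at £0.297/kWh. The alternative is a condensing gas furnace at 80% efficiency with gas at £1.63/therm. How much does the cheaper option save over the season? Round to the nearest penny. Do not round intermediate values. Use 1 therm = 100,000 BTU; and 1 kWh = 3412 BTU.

Heat load = 7520 kWh × 3412 = 25,658,240 BTU
Gas: input = 25,658,240 / 0.80 = 32,072,800 BTU = 320.7 therm → 320.7 × £1.63 = £522.79
Heat pump: 25,658,240 BTU / 3412 = 7,520 kWh heat; / 3.1 = 2,426 kWh in → × £0.297 = £720.46
Difference = |£522.79 − £720.46| = £197.68

£197.68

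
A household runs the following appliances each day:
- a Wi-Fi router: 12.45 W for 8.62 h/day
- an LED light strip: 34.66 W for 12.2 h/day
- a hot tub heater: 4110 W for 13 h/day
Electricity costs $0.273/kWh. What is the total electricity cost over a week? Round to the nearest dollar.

Wi-Fi router: 12.45 W × 8.62 h × 7 d = 751 Wh = 0.7512 kWh
LED light strip: 34.66 W × 12.2 h × 7 d = 2,960 Wh = 2.96 kWh
hot tub heater: 4110 W × 13 h × 7 d = 374,010 Wh = 374 kWh
Total energy = 0.7512 + 2.96 + 374 = 377.7 kWh
Cost = 377.7 kWh × $0.273 = $103.12 ≈ $103

$103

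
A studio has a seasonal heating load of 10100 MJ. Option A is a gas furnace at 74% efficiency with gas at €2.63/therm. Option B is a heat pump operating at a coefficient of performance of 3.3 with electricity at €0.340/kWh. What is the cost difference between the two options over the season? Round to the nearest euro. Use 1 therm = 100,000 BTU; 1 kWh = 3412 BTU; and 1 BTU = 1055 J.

€51

Heat load = 10100 MJ = 10,100,000,000 J / 1055 = 9,573,460 BTU
Gas: input = 9,573,460 / 0.74 = 12,937,108 BTU = 129.4 therm → 129.4 × €2.63 = €340.25
Heat pump: 9,573,460 BTU / 3412 = 2,806 kWh heat; / 3.3 = 850.2 kWh in → × €0.340 = €289.08
Difference = |€340.25 − €289.08| = €51.16 ≈ €51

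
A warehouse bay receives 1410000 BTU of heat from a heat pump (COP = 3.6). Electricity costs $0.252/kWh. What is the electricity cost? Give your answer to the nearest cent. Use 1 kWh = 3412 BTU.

$28.93

Heat delivered = 1,410,000 BTU / 3412 = 413.2 kWh
Electrical input = 413.2 kWh / 3.6 = 114.8 kWh
Cost = 114.8 × $0.252/kWh = $28.93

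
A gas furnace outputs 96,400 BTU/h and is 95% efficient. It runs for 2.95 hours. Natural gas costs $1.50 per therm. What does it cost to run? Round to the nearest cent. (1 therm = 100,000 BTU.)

$4.49

Heat delivered = 96,400 BTU/h × 2.95 h = 284,380 BTU
Gas input = 284,380 / 0.950 = 299,347 BTU
= 299,347 / 100,000 = 2.993 therm
Cost = 2.993 × $1.50/therm = $4.49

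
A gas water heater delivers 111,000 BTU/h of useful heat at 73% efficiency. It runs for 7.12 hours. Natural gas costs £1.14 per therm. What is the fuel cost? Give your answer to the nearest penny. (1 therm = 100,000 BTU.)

£12.34

Heat delivered = 111,000 BTU/h × 7.12 h = 790,320 BTU
Gas input = 790,320 / 0.73 = 1,082,630 BTU
= 1,082,630 / 100,000 = 10.83 therm
Cost = 10.83 × £1.14/therm = £12.34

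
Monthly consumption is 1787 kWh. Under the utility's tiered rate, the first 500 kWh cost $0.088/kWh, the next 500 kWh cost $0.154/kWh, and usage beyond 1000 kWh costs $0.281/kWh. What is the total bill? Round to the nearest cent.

$342.15

First 500 kWh × $0.088 = $44.00
Next 500 kWh × $0.154 = $77.00
Remaining 787 kWh × $0.281 = $221.15
Total = $342.15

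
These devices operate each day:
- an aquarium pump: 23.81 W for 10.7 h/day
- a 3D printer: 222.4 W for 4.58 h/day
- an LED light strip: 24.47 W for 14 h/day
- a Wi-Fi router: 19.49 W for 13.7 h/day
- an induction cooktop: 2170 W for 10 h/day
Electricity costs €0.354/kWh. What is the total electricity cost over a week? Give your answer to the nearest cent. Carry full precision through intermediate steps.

aquarium pump: 23.81 W × 10.7 h × 7 d = 1,783 Wh = 1.783 kWh
3D printer: 222.4 W × 4.58 h × 7 d = 7,130 Wh = 7.13 kWh
LED light strip: 24.47 W × 14 h × 7 d = 2,398 Wh = 2.398 kWh
Wi-Fi router: 19.49 W × 13.7 h × 7 d = 1,869 Wh = 1.869 kWh
induction cooktop: 2170 W × 10 h × 7 d = 151,900 Wh = 151.9 kWh
Total energy = 1.783 + 7.13 + 2.398 + 1.869 + 151.9 = 165.1 kWh
Cost = 165.1 kWh × €0.354 = €58.44

€58.44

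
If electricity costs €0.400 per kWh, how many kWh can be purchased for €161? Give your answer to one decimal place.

€161 / €0.400 per kWh = 402.5 kWh

402.5 kWh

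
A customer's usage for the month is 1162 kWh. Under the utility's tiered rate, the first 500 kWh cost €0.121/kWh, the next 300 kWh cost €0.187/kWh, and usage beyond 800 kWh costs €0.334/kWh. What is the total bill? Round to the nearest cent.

First 500 kWh × €0.121 = €60.50
Next 300 kWh × €0.187 = €56.10
Remaining 362 kWh × €0.334 = €120.91
Total = €237.51

€237.51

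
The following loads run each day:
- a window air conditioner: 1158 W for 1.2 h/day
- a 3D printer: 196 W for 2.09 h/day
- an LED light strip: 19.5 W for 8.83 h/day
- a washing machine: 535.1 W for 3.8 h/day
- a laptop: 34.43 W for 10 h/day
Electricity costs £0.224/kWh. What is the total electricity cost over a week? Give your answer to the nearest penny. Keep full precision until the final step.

window air conditioner: 1158 W × 1.2 h × 7 d = 9,727 Wh = 9.727 kWh
3D printer: 196 W × 2.09 h × 7 d = 2,867 Wh = 2.867 kWh
LED light strip: 19.5 W × 8.83 h × 7 d = 1,205 Wh = 1.205 kWh
washing machine: 535.1 W × 3.8 h × 7 d = 14,234 Wh = 14.23 kWh
laptop: 34.43 W × 10 h × 7 d = 2,410 Wh = 2.41 kWh
Total energy = 9.727 + 2.867 + 1.205 + 14.23 + 2.41 = 30.44 kWh
Cost = 30.44 kWh × £0.224 = £6.82

£6.82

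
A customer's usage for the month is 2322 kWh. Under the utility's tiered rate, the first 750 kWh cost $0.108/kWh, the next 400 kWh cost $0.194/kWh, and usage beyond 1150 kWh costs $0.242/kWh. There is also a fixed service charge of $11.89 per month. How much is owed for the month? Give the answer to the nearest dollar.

First 750 kWh × $0.108 = $81.00
Next 400 kWh × $0.194 = $77.60
Remaining 1172 kWh × $0.242 = $283.62
Energy charge = $442.22; + service $11.89 = $454.11 ≈ $454

$454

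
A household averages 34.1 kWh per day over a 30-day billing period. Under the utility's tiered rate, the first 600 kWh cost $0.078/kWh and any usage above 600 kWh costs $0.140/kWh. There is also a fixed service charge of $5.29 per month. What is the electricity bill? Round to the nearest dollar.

Usage = 34.1 kWh/day × 30 days = 1023 kWh
First 600 kWh × $0.078 = $46.80
Remaining 423 kWh × $0.140 = $59.22
Energy charge = $106.02; + service $5.29 = $111.31 ≈ $111

$111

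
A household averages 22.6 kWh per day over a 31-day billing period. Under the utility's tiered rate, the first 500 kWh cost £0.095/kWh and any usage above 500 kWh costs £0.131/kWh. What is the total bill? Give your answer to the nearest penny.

£73.78

Usage = 22.6 kWh/day × 31 days = 700.6 kWh
First 500 kWh × £0.095 = £47.50
Remaining 200.6 kWh × £0.131 = £26.28
Total = £73.78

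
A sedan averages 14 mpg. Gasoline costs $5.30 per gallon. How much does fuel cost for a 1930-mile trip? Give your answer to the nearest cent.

Fuel = 1930 mi / 14 mpg = 137.9 gal
Cost = 137.9 gal × $5.30/gal = $730.64

$730.64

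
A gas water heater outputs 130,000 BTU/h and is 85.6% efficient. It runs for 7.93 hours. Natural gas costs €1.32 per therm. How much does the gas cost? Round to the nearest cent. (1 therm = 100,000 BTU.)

€15.90

Heat delivered = 130,000 BTU/h × 7.93 h = 1,030,900 BTU
Gas input = 1,030,900 / 0.856 = 1,204,322 BTU
= 1,204,322 / 100,000 = 12.04 therm
Cost = 12.04 × €1.32/therm = €15.90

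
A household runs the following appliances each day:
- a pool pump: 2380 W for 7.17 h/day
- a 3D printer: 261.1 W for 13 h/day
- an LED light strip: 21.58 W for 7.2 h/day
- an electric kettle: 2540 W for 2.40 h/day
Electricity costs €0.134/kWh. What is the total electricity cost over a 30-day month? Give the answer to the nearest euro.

pool pump: 2380 W × 7.17 h × 30 d = 511,938 Wh = 511.9 kWh
3D printer: 261.1 W × 13 h × 30 d = 101,829 Wh = 101.8 kWh
LED light strip: 21.58 W × 7.2 h × 30 d = 4,661 Wh = 4.661 kWh
electric kettle: 2540 W × 2.40 h × 30 d = 182,880 Wh = 182.9 kWh
Total energy = 511.9 + 101.8 + 4.661 + 182.9 = 801.3 kWh
Cost = 801.3 kWh × €0.134 = €107.38 ≈ €107

€107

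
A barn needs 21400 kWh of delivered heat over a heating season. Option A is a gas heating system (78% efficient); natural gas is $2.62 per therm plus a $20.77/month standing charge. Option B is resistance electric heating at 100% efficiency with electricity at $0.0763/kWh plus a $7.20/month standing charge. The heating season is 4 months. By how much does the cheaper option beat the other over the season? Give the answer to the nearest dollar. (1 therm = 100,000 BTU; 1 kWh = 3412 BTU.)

Heat load = 21400 kWh × 3412 = 73,016,800 BTU
Gas: input = 73,016,800 / 0.78 = 93,611,282 BTU = 936.1 therm → 936.1 × $2.62 = $2,452.62; + 4 × $20.77 standing = $2,535.70
Electric: 73,016,800 BTU / 3412 = 21,400 kWh → × $0.0763 = $1,632.82; + 4 × $7.20 standing = $1,661.62
Difference = |$2,535.70 − $1,661.62| = $874.08 ≈ $874

$874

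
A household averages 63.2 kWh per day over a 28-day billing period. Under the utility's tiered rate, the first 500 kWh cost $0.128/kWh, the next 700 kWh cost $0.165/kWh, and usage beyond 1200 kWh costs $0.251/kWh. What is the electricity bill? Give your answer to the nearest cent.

Usage = 63.2 kWh/day × 28 days = 1769.6 kWh
First 500 kWh × $0.128 = $64.00
Next 700 kWh × $0.165 = $115.50
Remaining 569.6 kWh × $0.251 = $142.97
Total = $322.47

$322.47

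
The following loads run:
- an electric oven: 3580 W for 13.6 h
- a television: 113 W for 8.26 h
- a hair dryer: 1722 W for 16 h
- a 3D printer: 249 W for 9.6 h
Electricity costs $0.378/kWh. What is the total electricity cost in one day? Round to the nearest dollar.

$30

electric oven: 3580 W × 13.6 h = 48,688 Wh = 48.69 kWh
television: 113 W × 8.26 h = 933 Wh = 0.9334 kWh
hair dryer: 1722 W × 16 h = 27,552 Wh = 27.55 kWh
3D printer: 249 W × 9.6 h = 2,390 Wh = 2.39 kWh
Total energy = 48.69 + 0.9334 + 27.55 + 2.39 = 79.56 kWh
Cost = 79.56 kWh × $0.378 = $30.08 ≈ $30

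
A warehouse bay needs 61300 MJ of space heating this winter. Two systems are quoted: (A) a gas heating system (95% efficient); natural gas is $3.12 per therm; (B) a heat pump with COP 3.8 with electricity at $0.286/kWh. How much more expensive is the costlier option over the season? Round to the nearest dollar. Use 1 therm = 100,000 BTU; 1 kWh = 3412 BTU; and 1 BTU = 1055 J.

$627

Heat load = 61300 MJ = 61,300,000,000 J / 1055 = 58,104,265 BTU
Gas: input = 58,104,265 / 0.95 = 61,162,385 BTU = 611.6 therm → 611.6 × $3.12 = $1,908.27
Heat pump: 58,104,265 BTU / 3412 = 17,030 kWh heat; / 3.8 = 4,481 kWh in → × $0.286 = $1,281.69
Difference = |$1,908.27 − $1,281.69| = $626.58 ≈ $627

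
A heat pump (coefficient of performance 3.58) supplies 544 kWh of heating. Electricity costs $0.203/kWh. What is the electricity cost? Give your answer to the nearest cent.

Electrical input = 544 kWh / 3.58 = 152 kWh
Cost = 152 × $0.203/kWh = $30.85

$30.85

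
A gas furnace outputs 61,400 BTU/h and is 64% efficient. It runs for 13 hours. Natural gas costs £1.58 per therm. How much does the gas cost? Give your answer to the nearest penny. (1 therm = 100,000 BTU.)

£19.71

Heat delivered = 61,400 BTU/h × 13 h = 798,200 BTU
Gas input = 798,200 / 0.64 = 1,247,188 BTU
= 1,247,188 / 100,000 = 12.47 therm
Cost = 12.47 × £1.58/therm = £19.71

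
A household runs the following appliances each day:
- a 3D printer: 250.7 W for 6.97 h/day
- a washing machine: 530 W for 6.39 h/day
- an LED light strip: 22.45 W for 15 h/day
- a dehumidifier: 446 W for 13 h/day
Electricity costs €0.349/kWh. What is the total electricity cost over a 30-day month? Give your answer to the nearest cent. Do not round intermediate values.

3D printer: 250.7 W × 6.97 h × 30 d = 52,421 Wh = 52.42 kWh
washing machine: 530 W × 6.39 h × 30 d = 101,601 Wh = 101.6 kWh
LED light strip: 22.45 W × 15 h × 30 d = 10,102 Wh = 10.1 kWh
dehumidifier: 446 W × 13 h × 30 d = 173,940 Wh = 173.9 kWh
Total energy = 52.42 + 101.6 + 10.1 + 173.9 = 338.1 kWh
Cost = 338.1 kWh × €0.349 = €117.98

€117.98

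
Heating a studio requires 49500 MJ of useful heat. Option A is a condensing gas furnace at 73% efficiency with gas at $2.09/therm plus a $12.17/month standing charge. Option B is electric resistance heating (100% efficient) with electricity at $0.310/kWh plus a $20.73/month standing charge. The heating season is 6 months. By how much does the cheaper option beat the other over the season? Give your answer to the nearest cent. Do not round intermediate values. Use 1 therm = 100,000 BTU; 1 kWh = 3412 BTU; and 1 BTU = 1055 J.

Heat load = 49500 MJ = 49,500,000,000 J / 1055 = 46,919,431 BTU
Gas: input = 46,919,431 / 0.73 = 64,273,194 BTU = 642.7 therm → 642.7 × $2.09 = $1,343.31; + 6 × $12.17 standing = $1,416.33
Electric: 46,919,431 BTU / 3412 = 13,750 kWh → × $0.310 = $4,262.90; + 6 × $20.73 standing = $4,387.28
Difference = |$1,416.33 − $4,387.28| = $2,970.95

$2970.95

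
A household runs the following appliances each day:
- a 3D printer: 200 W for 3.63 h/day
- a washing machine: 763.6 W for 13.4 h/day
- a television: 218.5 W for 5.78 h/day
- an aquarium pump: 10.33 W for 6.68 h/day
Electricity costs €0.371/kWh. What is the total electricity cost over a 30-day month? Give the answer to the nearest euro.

€137

3D printer: 200 W × 3.63 h × 30 d = 21,780 Wh = 21.78 kWh
washing machine: 763.6 W × 13.4 h × 30 d = 306,967 Wh = 307 kWh
television: 218.5 W × 5.78 h × 30 d = 37,888 Wh = 37.89 kWh
aquarium pump: 10.33 W × 6.68 h × 30 d = 2,070 Wh = 2.07 kWh
Total energy = 21.78 + 307 + 37.89 + 2.07 = 368.7 kWh
Cost = 368.7 kWh × €0.371 = €136.79 ≈ €137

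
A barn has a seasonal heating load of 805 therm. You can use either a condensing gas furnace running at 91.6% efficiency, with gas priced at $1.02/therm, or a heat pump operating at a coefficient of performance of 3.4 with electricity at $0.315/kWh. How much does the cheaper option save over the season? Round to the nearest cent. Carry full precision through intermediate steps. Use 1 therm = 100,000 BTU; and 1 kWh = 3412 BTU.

Heat load = 805 therm × 100,000 = 80,500,000 BTU
Gas: input = 80,500,000 / 0.916 = 87,882,096 BTU = 878.8 therm → 878.8 × $1.02 = $896.40
Heat pump: 80,500,000 BTU / 3412 = 23,590 kWh heat; / 3.4 = 6,939 kWh in → × $0.315 = $2,185.84
Difference = |$896.40 − $2,185.84| = $1,289.44

$1289.44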